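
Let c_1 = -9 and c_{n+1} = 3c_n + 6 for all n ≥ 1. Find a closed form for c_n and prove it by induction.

Claim: c_n = -2·3^n − 3.

Base case: c_1 = -9, and -2·3^1 − 3 = -6 − 3 = -9.
Assume c_j = -2·3^j − 3 for some j ≥ 1.
Then c_{j+1} = 3c_j + 6 = 3·(-2·3^j − 3) + 6 = -6·3^j − 9 + 6 = -2·3^{j+1} − 3.
By induction, c_n = -2·3^n − 3 for all n ≥ 1.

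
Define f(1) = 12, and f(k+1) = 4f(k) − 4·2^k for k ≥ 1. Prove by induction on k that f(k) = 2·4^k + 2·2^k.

Base case: f(1) = 12, and 2·4^1 + 2·2^1 = 8 + 4 = 12.
Assume f(j) = 2·4^j + 2·2^j for some j ≥ 1.
Then f(j+1) = 4f(j) − 4·2^j = 4·(2·4^j + 2·2^j) − 4·2^j = 2·4^{j+1} + 8·2^j − 4·2^j = 2·4^{j+1} + 4·2^j = 2·4^{j+1} + 2·2^{j+1}.
Hence f(k) = 2·4^k + 2·2^k for every k ≥ 1, by induction.

f(k) = 2·4^k + 2·2^k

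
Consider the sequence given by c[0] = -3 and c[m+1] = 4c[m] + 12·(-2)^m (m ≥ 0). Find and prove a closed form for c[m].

Claim: c[m] = -4^m − 2·(-2)^m.

Base case: c[0] = -3, and -4^0 − 2·(-2)^0 = -1 − 2 = -3.
Assume c[r] = -4^r − 2·(-2)^r for some r ≥ 0.
Then c[r+1] = 4c[r] + 12·(-2)^r = 4·(-4^r − 2·(-2)^r) + 12·(-2)^r = -4^{r+1} − 8·(-2)^r + 12·(-2)^r = -4^{r+1} + 4·(-2)^r = -4^{r+1} − 2·(-2)^{r+1}.
So the formula holds for r+1, and by induction c[m] = -4^m − 2·(-2)^m for all m ≥ 0.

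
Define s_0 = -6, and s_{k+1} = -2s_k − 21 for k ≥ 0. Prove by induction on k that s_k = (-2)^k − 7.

Base case: s_0 = -6, and (-2)^0 − 7 = 1 − 7 = -6.
Assume s_j = (-2)^j − 7 for some j ≥ 0.
Then s_{j+1} = -2s_j − 21 = -2·((-2)^j − 7) − 21 = -2·(-2)^j + 14 − 21 = (-2)^{j+1} − 7.
So the formula holds for j+1, and by induction s_k = (-2)^k − 7 for all k ≥ 0.

s_k = (-2)^k − 7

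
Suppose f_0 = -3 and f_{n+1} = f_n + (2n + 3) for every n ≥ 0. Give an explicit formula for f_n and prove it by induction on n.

Claim: f_n = n^2 + 2n − 3.

Base case: f_0 = -3, and 0^2 + 2·0 − 3 = -3.
Assume f_k = k^2 + 2k − 3.
Then f_{k+1} = f_k + (2k + 3) = (k^2 + 2k − 3) + (2k + 3) = k^2 + 4k,
and (k+1)^2 + 2·(k+1) − 3 = k^2 + 4k.
This completes the inductive step, so f_n = n^2 + 2n − 3 for all n ≥ 0.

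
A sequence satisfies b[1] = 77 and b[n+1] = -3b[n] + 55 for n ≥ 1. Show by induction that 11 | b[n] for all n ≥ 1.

Base case: b[1] = 77 = 11·7, so 11 | b[1].
Assume 11 | b[m], so b[m] = 11t for some integer t.
Then b[m+1] = -3b[m] + 55 = -3·(11t) + 55 = 11(-3t + 5), so 11 | b[m+1].
By induction, 11 | b[n] for all n ≥ 1.

11 | b[n]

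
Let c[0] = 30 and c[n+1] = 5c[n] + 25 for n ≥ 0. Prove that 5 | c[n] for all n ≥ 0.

Base case: c[0] = 30 = 5·6, so 5 | c[0].
Assume 5 | c[r], so c[r] = 5t for some integer t.
Then c[r+1] = 5c[r] + 25 = 5·(5t) + 25 = 5(5t + 5), so 5 | c[r+1].
This completes the inductive step, so 5 | c[n] for all n ≥ 0.

5 | c[n]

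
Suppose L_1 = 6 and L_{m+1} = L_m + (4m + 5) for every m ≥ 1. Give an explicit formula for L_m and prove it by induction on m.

Claim: L_m = 2m^2 + 3m + 1.

Base case: L_1 = 6, and 2·1^2 + 3·1 + 1 = 6.
Assume L_r = 2r^2 + 3r + 1.
Then L_{r+1} = L_r + (4r + 5) = (2r^2 + 3r + 1) + (4r + 5) = 2r^2 + 7r + 6,
and 2·(r+1)^2 + 3·(r+1) + 1 = 2r^2 + 7r + 6.
Hence L_m = 2m^2 + 3m + 1 for every m ≥ 1, by induction.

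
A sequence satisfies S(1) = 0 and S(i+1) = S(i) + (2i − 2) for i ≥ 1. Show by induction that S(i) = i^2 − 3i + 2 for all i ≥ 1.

Base case: S(1) = 0, and 1^2 − 3·1 + 2 = 0.
Assume S(m) = m^2 − 3m + 2.
Then S(m+1) = S(m) + (2m − 2) = (m^2 − 3m + 2) + (2m − 2) = m^2 − m,
and (m+1)^2 − 3·(m+1) + 2 = m^2 − m.
Hence S(i) = i^2 − 3i + 2 for every i ≥ 1, by induction.

S(i) = i^2 − 3i + 2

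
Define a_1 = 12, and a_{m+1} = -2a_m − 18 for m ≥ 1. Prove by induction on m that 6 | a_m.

Base case: a_1 = 12 = 6·2, so 6 | a_1.
Assume 6 | a_j, so a_j = 6t for some integer t.
Then a_{j+1} = -2a_j − 18 = -2·(6t) − 18 = 6(-2t − 3), so 6 | a_{j+1}.
This completes the inductive step, so 6 | a_m for all m ≥ 1.

6 | a_m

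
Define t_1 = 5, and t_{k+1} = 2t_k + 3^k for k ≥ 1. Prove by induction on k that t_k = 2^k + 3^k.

Base case: t_1 = 5, and 2^1 + 3^1 = 2 + 3 = 5.
Assume t_r = 2^r + 3^r for some r ≥ 1.
Then t_{r+1} = 2t_r + 3^r = 2·(2^r + 3^r) + 3^r = 2^{r+1} + 2·3^r + 3^r = 2^{r+1} + 3·3^r = 2^{r+1} + 3^{r+1}.
Hence t_k = 2^k + 3^k for every k ≥ 1, by induction.

t_k = 2^k + 3^k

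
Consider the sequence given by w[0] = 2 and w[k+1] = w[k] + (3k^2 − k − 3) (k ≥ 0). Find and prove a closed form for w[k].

Claim: w[k] = k^3 − 2k^2 − 2k + 2.

Base case: w[0] = 2, and 0^3 − 2·0^2 − 2·0 + 2 = 2.
Assume w[r] = r^3 − 2r^2 − 2r + 2.
Then w[r+1] = w[r] + (3r^2 − r − 3) = (r^3 − 2r^2 − 2r + 2) + (3r^2 − r − 3) = r^3 + r^2 − 3r − 1,
and (r+1)^3 − 2·(r+1)^2 − 2·(r+1) + 2 = r^3 + r^2 − 3r − 1.
By induction, w[k] = k^3 − 2k^2 − 2k + 2 for all k ≥ 0.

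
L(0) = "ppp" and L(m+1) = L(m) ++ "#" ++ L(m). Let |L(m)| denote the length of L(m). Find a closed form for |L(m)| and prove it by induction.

Claim: |L(m)| = 2^{m+2} − 1.

Base case: |L(0)| = 3, and 2^{0+2} − 1 = 3.
Assume |L(k)| = 2^{k+2} − 1.
Then |L(k+1)| = |L(k)| + 1 + |L(k)| = 2|L(k)| + 1 = 2(2^{k+2} − 1) + 1 = 2^{k+3} − 2 + 1 = 2^{k+3} − 1.
By induction, |L(m)| = 2^{m+2} − 1 for all m ≥ 0.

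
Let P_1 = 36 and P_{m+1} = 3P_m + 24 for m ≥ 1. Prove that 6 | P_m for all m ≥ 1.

Base case: P_1 = 36 = 6·6, so 6 | P_1.
Assume 6 | P_k, so P_k = 6t for some integer t.
Then P_{k+1} = 3P_k + 24 = 3·(6t) + 24 = 6(3t + 4), so 6 | P_{k+1}.
So the property holds for k+1, and by induction 6 | P_m for all m ≥ 1.

6 | P_m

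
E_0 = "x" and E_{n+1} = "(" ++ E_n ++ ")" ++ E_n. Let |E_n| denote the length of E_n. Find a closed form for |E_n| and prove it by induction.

Claim: |E_n| = 3·2^n − 2.

Base case: |E_0| = 1, and 3·2^0 − 2 = 1.
Assume |E_m| = 3·2^m − 2.
Then |E_{m+1}| = 1 + |E_m| + 1 + |E_m| = 2|E_m| + 2 = 2(3·2^m − 2) + 2 = 3·2^{m+1} − 4 + 2 = 3·2^{m+1} − 2.
This completes the inductive step, so |E_n| = 3·2^n − 2 for all n ≥ 0.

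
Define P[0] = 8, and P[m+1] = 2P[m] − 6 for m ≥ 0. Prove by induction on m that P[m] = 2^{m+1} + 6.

Base case: P[0] = 8, and 2^{0+1} + 6 = 2 + 6 = 8.
Assume P[r] = 2^{r+1} + 6 for some r ≥ 0.
Then P[r+1] = 2P[r] − 6 = 2·(2^{r+1} + 6) − 6 = 2^{r+2} + 12 − 6 = 2^{r+2} + 6.
Hence P[m] = 2^{m+1} + 6 for every m ≥ 0, by induction.

P[m] = 2^{m+1} + 6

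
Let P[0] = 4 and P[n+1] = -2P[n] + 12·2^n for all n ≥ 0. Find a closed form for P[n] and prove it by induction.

Claim: P[n] = (-2)^n + 3·2^n.

Base case: P[0] = 4, and (-2)^0 + 3·2^0 = 1 + 3 = 4.
Assume P[r] = (-2)^r + 3·2^r for some r ≥ 0.
Then P[r+1] = -2P[r] + 12·2^r = -2·((-2)^r + 3·2^r) + 12·2^r = (-2)^{r+1} − 6·2^r + 12·2^r = (-2)^{r+1} + 6·2^r = (-2)^{r+1} + 3·2^{r+1}.
This completes the inductive step, so P[n] = (-2)^n + 3·2^n for all n ≥ 0.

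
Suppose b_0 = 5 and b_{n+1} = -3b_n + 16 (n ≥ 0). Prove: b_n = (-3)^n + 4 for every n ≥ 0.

Base case: b_0 = 5, and (-3)^0 + 4 = 1 + 4 = 5.
Assume b_r = (-3)^r + 4 for some r ≥ 0.
Then b_{r+1} = -3b_r + 16 = -3·((-3)^r + 4) + 16 = -3·(-3)^r − 12 + 16 = (-3)^{r+1} + 4.
By induction, b_n = (-3)^n + 4 for all n ≥ 0.

b_n = (-3)^n + 4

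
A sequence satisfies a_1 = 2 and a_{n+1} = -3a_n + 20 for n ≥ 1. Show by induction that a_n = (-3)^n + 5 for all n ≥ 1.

Base case: a_1 = 2, and (-3)^1 + 5 = -3 + 5 = 2.
Assume a_k = (-3)^k + 5 for some k ≥ 1.
Then a_{k+1} = -3a_k + 20 = -3·((-3)^k + 5) + 20 = -3·(-3)^k − 15 + 20 = (-3)^{k+1} + 5.
Hence a_n = (-3)^n + 5 for every n ≥ 1, by induction.

a_n = (-3)^n + 5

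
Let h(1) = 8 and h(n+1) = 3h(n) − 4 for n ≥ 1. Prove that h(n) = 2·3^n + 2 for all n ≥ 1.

Base case: h(1) = 8, and 2·3^1 + 2 = 6 + 2 = 8.
Assume h(r) = 2·3^r + 2 for some r ≥ 1.
Then h(r+1) = 3h(r) − 4 = 3·(2·3^r + 2) − 4 = 6·3^r + 6 − 4 = 2·3^{r+1} + 2.
By induction, h(n) = 2·3^n + 2 for all n ≥ 1.

h(n) = 2·3^n + 2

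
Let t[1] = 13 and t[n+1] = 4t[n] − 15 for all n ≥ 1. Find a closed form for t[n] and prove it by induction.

Claim: t[n] = 2·4^n + 5.

Base case: t[1] = 13, and 2·4^1 + 5 = 8 + 5 = 13.
Assume t[k] = 2·4^k + 5 for some k ≥ 1.
Then t[k+1] = 4t[k] − 15 = 4·(2·4^k + 5) − 15 = 8·4^k + 20 − 15 = 2·4^{k+1} + 5.
This completes the inductive step, so t[n] = 2·4^n + 5 for all n ≥ 1.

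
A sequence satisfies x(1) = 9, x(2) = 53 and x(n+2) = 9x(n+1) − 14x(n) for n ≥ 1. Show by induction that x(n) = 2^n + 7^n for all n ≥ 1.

Base cases: x(1) = 9 and 2^1 + 7^1 = 9; x(2) = 53 and 2^2 + 7^2 = 53.
Assume x(i) = 2^i + 7^i for all 1 ≤ i ≤ j, where j ≥ 2.
Then x(j+1) = 9x(j) − 14x(j−1) = 9·(2^j + 7^j) − 14·(2^{j−1} + 7^{j−1}) = (9·2 − 14)2^{j−1} + (9·7 − 14)7^{j−1} = 4·2^{j−1} + 49·7^{j−1} = 2^{j+1} + 7^{j+1}.
Hence x(n) = 2^n + 7^n for every n ≥ 1, by strong induction.

x(n) = 2^n + 7^n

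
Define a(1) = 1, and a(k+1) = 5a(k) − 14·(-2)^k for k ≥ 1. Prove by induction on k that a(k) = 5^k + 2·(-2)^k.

Base case: a(1) = 1, and 5^1 + 2·(-2)^1 = 5 − 4 = 1.
Assume a(r) = 5^r + 2·(-2)^r for some r ≥ 1.
Then a(r+1) = 5a(r) − 14·(-2)^r = 5·(5^r + 2·(-2)^r) − 14·(-2)^r = 5^{r+1} + 10·(-2)^r − 14·(-2)^r = 5^{r+1} − 4·(-2)^r = 5^{r+1} + 2·(-2)^{r+1}.
So the formula holds for r+1, and by induction a(k) = 5^k + 2·(-2)^k for all k ≥ 1.

a(k) = 5^k + 2·(-2)^k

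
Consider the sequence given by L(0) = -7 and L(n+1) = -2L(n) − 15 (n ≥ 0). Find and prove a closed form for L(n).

Claim: L(n) = -2·(-2)^n − 5.

Base case: L(0) = -7, and -2·(-2)^0 − 5 = -2 − 5 = -7.
Assume L(j) = -2·(-2)^j − 5 for some j ≥ 0.
Then L(j+1) = -2L(j) − 15 = -2·(-2·(-2)^j − 5) − 15 = 4·(-2)^j + 10 − 15 = -2·(-2)^{j+1} − 5.
Hence L(n) = -2·(-2)^n − 5 for every n ≥ 0, by induction.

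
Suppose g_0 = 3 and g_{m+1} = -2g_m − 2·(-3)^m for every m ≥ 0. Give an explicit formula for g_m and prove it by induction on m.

Claim: g_m = (-2)^m + 2·(-3)^m.

Base case: g_0 = 3, and (-2)^0 + 2·(-3)^0 = 1 + 2 = 3.
Assume g_j = (-2)^j + 2·(-3)^j for some j ≥ 0.
Then g_{j+1} = -2g_j − 2·(-3)^j = -2·((-2)^j + 2·(-3)^j) − 2·(-3)^j = (-2)^{j+1} − 4·(-3)^j − 2·(-3)^j = (-2)^{j+1} − 6·(-3)^j = (-2)^{j+1} + 2·(-3)^{j+1}.
This completes the inductive step, so g_m = (-2)^m + 2·(-3)^m for all m ≥ 0.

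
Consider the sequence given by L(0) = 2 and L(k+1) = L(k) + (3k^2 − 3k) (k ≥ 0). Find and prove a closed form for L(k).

Claim: L(k) = k^3 − 3k^2 + 2k + 2.

Base case: L(0) = 2, and 0^3 − 3·0^2 + 2·0 + 2 = 2.
Assume L(r) = r^3 − 3r^2 + 2r + 2.
Then L(r+1) = L(r) + (3r^2 − 3r) = (r^3 − 3r^2 + 2r + 2) + (3r^2 − 3r) = r^3 − r + 2,
and (r+1)^3 − 3·(r+1)^2 + 2·(r+1) + 2 = r^3 − r + 2.
By induction, L(k) = k^3 − 3k^2 + 2k + 2 for all k ≥ 0.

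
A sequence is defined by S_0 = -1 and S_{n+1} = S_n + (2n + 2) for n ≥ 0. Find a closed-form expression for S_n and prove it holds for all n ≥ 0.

Claim: S_n = n^2 + n − 1.

Base case: S_0 = -1, and 0^2 + 0 − 1 = -1.
Assume S_r = r^2 + r − 1.
Then S_{r+1} = S_r + (2r + 2) = (r^2 + r − 1) + (2r + 2) = r^2 + 3r + 1,
and (r+1)^2 + (r+1) − 1 = r^2 + 3r + 1.
Hence S_n = n^2 + n − 1 for every n ≥ 0, by induction.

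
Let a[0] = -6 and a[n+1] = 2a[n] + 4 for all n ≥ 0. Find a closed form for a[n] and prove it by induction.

Claim: a[n] = -2^{n+1} − 4.

Base case: a[0] = -6, and -2^{0+1} − 4 = -2 − 4 = -6.
Assume a[j] = -2^{j+1} − 4 for some j ≥ 0.
Then a[j+1] = 2a[j] + 4 = 2·(-2^{j+1} − 4) + 4 = -2^{j+2} − 8 + 4 = -2^{j+2} − 4.
Hence a[n] = -2^{n+1} − 4 for every n ≥ 0, by induction.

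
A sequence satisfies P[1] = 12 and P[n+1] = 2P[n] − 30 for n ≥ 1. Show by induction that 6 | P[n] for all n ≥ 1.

Base case: P[1] = 12 = 6·2, so 6 | P[1].
Assume 6 | P[j], so P[j] = 6t for some integer t.
Then P[j+1] = 2P[j] − 30 = 2·(6t) − 30 = 6(2t − 5), so 6 | P[j+1].
This completes the inductive step, so 6 | P[n] for all n ≥ 1.

6 | P[n]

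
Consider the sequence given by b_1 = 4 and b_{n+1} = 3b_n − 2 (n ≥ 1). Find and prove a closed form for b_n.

Claim: b_n = 3^n + 1.

Base case: b_1 = 4, and 3^1 + 1 = 3 + 1 = 4.
Assume b_j = 3^j + 1 for some j ≥ 1.
Then b_{j+1} = 3b_j − 2 = 3·(3^j + 1) − 2 = 3^{j+1} + 3 − 2 = 3^{j+1} + 1.
So the formula holds for j+1, and by induction b_n = 3^n + 1 for all n ≥ 1.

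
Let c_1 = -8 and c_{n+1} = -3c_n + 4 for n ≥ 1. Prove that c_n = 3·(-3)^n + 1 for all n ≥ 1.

Base case: c_1 = -8, and 3·(-3)^1 + 1 = -9 + 1 = -8.
Assume c_j = 3·(-3)^j + 1 for some j ≥ 1.
Then c_{j+1} = -3c_j + 4 = -3·(3·(-3)^j + 1) + 4 = -9·(-3)^j − 3 + 4 = 3·(-3)^{j+1} + 1.
Hence c_n = 3·(-3)^n + 1 for every n ≥ 1, by induction.

c_n = 3·(-3)^n + 1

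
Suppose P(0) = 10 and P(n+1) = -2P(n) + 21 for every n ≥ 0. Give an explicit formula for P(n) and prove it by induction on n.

Claim: P(n) = 3·(-2)^n + 7.

Base case: P(0) = 10, and 3·(-2)^0 + 7 = 3 + 7 = 10.
Assume P(k) = 3·(-2)^k + 7 for some k ≥ 0.
Then P(k+1) = -2P(k) + 21 = -2·(3·(-2)^k + 7) + 21 = -6·(-2)^k − 14 + 21 = 3·(-2)^{k+1} + 7.
By induction, P(n) = 3·(-2)^n + 7 for all n ≥ 0.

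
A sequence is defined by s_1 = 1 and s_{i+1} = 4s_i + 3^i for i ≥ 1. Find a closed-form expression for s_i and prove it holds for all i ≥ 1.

Claim: s_i = 4^i − 3^i.

Base case: s_1 = 1, and 4^1 − 3^1 = 4 − 3 = 1.
Assume s_m = 4^m − 3^m for some m ≥ 1.
Then s_{m+1} = 4s_m + 3^m = 4·(4^m − 3^m) + 3^m = 4^{m+1} − 4·3^m + 3^m = 4^{m+1} − 3·3^m = 4^{m+1} − 3^{m+1}.
Hence s_i = 4^i − 3^i for every i ≥ 1, by induction.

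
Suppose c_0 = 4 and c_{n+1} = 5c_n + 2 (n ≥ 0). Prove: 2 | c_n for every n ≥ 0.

Base case: c_0 = 4 = 2·2, so 2 | c_0.
Assume 2 | c_k, so c_k = 2t for some integer t.
Then c_{k+1} = 5c_k + 2 = 5·(2t) + 2 = 2(5t + 1), so 2 | c_{k+1}.
Hence 2 | c_n for every n ≥ 0, by induction.

2 | c_n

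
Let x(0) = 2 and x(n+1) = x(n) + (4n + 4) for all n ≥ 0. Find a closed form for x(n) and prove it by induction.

Claim: x(n) = 2n^2 + 2n + 2.

Base case: x(0) = 2, and 2·0^2 + 2·0 + 2 = 2.
Assume x(j) = 2j^2 + 2j + 2.
Then x(j+1) = x(j) + (4j + 4) = (2j^2 + 2j + 2) + (4j + 4) = 2j^2 + 6j + 6,
and 2·(j+1)^2 + 2·(j+1) + 2 = 2j^2 + 6j + 6.
By induction, x(n) = 2n^2 + 2n + 2 for all n ≥ 0.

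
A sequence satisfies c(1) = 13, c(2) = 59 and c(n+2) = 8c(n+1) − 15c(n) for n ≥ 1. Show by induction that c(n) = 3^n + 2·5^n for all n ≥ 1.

Base cases: c(1) = 13 and 3^1 + 2·5^1 = 13; c(2) = 59 and 3^2 + 2·5^2 = 59.
Assume c(i) = 3^i + 2·5^i for all 1 ≤ i ≤ j, where j ≥ 2.
Then c(j+1) = 8c(j) − 15c(j−1) = 8·(3^j + 2·5^j) − 15·(3^{j−1} + 2·5^{j−1}) = (8·3 − 15)3^{j−1} + 2·(8·5 − 15)5^{j−1} = 9·3^{j−1} + 50·5^{j−1} = 3^{j+1} + 2·5^{j+1}.
This completes the inductive step, so c(n) = 3^n + 2·5^n for all n ≥ 1.

c(n) = 3^n + 2·5^n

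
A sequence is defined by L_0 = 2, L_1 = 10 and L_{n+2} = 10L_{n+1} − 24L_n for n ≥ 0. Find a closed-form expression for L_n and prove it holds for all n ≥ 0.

Claim: L_n = 6^n + 4^n.

Base cases: L_0 = 2 and 6^0 + 4^0 = 2; L_1 = 10 and 6^1 + 4^1 = 10.
Assume L_j = 6^j + 4^j for all 0 ≤ j ≤ m, where m ≥ 1.
Then L_{m+1} = 10L_m − 24L_{m−1} = 10·(6^m + 4^m) − 24·(6^{m−1} + 4^{m−1}) = (10·6 − 24)6^{m−1} + (10·4 − 24)4^{m−1} = 36·6^{m−1} + 16·4^{m−1} = 6^{m+1} + 4^{m+1}.
By strong induction, L_n = 6^n + 4^n for all n ≥ 0.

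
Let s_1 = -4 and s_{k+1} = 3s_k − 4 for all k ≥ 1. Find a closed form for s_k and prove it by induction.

Claim: s_k = -2·3^k + 2.

Base case: s_1 = -4, and -2·3^1 + 2 = -6 + 2 = -4.
Assume s_m = -2·3^m + 2 for some m ≥ 1.
Then s_{m+1} = 3s_m − 4 = 3·(-2·3^m + 2) − 4 = -6·3^m + 6 − 4 = -2·3^{m+1} + 2.
Hence s_k = -2·3^k + 2 for every k ≥ 1, by induction.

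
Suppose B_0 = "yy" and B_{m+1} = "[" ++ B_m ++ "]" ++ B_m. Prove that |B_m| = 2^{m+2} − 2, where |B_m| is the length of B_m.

Base case: |B_0| = 2, and 2^{0+2} − 2 = 2.
Assume |B_k| = 2^{k+2} − 2.
Then |B_{k+1}| = 1 + |B_k| + 1 + |B_k| = 2|B_k| + 2 = 2(2^{k+2} − 2) + 2 = 2^{k+3} − 4 + 2 = 2^{k+3} − 2.
By induction, |B_m| = 2^{m+2} − 2 for all m ≥ 0.

|B_m| = 2^{m+2} − 2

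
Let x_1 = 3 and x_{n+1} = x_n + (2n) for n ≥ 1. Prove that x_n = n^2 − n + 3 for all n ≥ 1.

Base case: x_1 = 3, and 1^2 − 1 + 3 = 3.
Assume x_j = j^2 − j + 3.
Then x_{j+1} = x_j + (2j) = (j^2 − j + 3) + (2j) = j^2 + j + 3,
and (j+1)^2 − (j+1) + 3 = j^2 + j + 3.
This completes the inductive step, so x_n = n^2 − n + 3 for all n ≥ 1.

x_n = n^2 − n + 3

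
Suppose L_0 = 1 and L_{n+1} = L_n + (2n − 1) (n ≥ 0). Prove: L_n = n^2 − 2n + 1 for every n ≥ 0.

Base case: L_0 = 1, and 0^2 − 2·0 + 1 = 1.
Assume L_j = j^2 − 2j + 1.
Then L_{j+1} = L_j + (2j − 1) = (j^2 − 2j + 1) + (2j − 1) = j^2,
and (j+1)^2 − 2·(j+1) + 1 = j^2.
Hence L_n = n^2 − 2n + 1 for every n ≥ 0, by induction.

L_n = n^2 − 2n + 1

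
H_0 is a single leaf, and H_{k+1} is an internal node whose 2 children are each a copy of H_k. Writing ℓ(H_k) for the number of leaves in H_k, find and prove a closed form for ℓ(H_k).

Claim: ℓ(H_k) = 2^k.

Base case: ℓ(H_0) = 1, and 2^0 = 1.
Assume ℓ(H_j) = 2^j.
Then ℓ(H_{j+1}) = 2·ℓ(H_j) = 2·2^j = 2^{j+1}.
By induction, ℓ(H_k) = 2^k for all k ≥ 0.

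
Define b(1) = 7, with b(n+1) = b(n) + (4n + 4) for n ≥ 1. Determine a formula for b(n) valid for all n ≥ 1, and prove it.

Claim: b(n) = 2n^2 + 2n + 3.

Base case: b(1) = 7, and 2·1^2 + 2·1 + 3 = 7.
Assume b(k) = 2k^2 + 2k + 3.
Then b(k+1) = b(k) + (4k + 4) = (2k^2 + 2k + 3) + (4k + 4) = 2k^2 + 6k + 7,
and 2·(k+1)^2 + 2·(k+1) + 3 = 2k^2 + 6k + 7.
Hence b(n) = 2n^2 + 2n + 3 for every n ≥ 1, by induction.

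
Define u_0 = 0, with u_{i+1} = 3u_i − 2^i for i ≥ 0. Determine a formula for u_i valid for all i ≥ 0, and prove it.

Claim: u_i = -3^i + 2^i.

Base case: u_0 = 0, and -3^0 + 2^0 = -1 + 1 = 0.
Assume u_r = -3^r + 2^r for some r ≥ 0.
Then u_{r+1} = 3u_r − 2^r = 3·(-3^r + 2^r) − 2^r = -3^{r+1} + 3·2^r − 2^r = -3^{r+1} + 2·2^r = -3^{r+1} + 2^{r+1}.
So the formula holds for r+1, and by induction u_i = -3^i + 2^i for all i ≥ 0.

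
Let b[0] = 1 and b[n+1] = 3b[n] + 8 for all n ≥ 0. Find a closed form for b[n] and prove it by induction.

Claim: b[n] = 5·3^n − 4.

Base case: b[0] = 1, and 5·3^0 − 4 = 5 − 4 = 1.
Assume b[r] = 5·3^r − 4 for some r ≥ 0.
Then b[r+1] = 3b[r] + 8 = 3·(5·3^r − 4) + 8 = 15·3^r − 12 + 8 = 5·3^{r+1} − 4.
Hence b[n] = 5·3^n − 4 for every n ≥ 0, by induction.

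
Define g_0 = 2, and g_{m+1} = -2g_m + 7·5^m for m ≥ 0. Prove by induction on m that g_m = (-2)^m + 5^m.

Base case: g_0 = 2, and (-2)^0 + 5^0 = 1 + 1 = 2.
Assume g_j = (-2)^j + 5^j for some j ≥ 0.
Then g_{j+1} = -2g_j + 7·5^j = -2·((-2)^j + 5^j) + 7·5^j = (-2)^{j+1} − 2·5^j + 7·5^j = (-2)^{j+1} + 5·5^j = (-2)^{j+1} + 5^{j+1}.
This completes the inductive step, so g_m = (-2)^m + 5^m for all m ≥ 0.

g_m = (-2)^m + 5^m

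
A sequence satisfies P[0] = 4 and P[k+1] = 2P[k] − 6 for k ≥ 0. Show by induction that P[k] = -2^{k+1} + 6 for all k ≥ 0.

Base case: P[0] = 4, and -2^{0+1} + 6 = -2 + 6 = 4.
Assume P[m] = -2^{m+1} + 6 for some m ≥ 0.
Then P[m+1] = 2P[m] − 6 = 2·(-2^{m+1} + 6) − 6 = -2^{m+2} + 12 − 6 = -2^{m+2} + 6.
Hence P[k] = -2^{k+1} + 6 for every k ≥ 0, by induction.

P[k] = -2^{k+1} + 6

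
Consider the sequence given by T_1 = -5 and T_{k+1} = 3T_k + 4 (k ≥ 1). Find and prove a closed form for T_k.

Claim: T_k = -3^k − 2.

Base case: T_1 = -5, and -3^1 − 2 = -3 − 2 = -5.
Assume T_m = -3^m − 2 for some m ≥ 1.
Then T_{m+1} = 3T_m + 4 = 3·(-3^m − 2) + 4 = -3^{m+1} − 6 + 4 = -3^{m+1} − 2.
By induction, T_k = -3^k − 2 for all k ≥ 1.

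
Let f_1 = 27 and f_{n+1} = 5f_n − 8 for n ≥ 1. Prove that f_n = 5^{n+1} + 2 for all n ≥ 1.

Base case: f_1 = 27, and 5^{1+1} + 2 = 25 + 2 = 27.
Assume f_m = 5^{m+1} + 2 for some m ≥ 1.
Then f_{m+1} = 5f_m − 8 = 5·(5^{m+1} + 2) − 8 = 5^{m+2} + 10 − 8 = 5^{m+2} + 2.
This completes the inductive step, so f_n = 5^{n+1} + 2 for all n ≥ 1.

f_n = 5^{n+1} + 2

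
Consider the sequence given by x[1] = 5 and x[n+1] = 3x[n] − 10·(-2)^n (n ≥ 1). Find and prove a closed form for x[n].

Claim: x[n] = 3·3^n + 2·(-2)^n.

Base case: x[1] = 5, and 3·3^1 + 2·(-2)^1 = 9 − 4 = 5.
Assume x[k] = 3·3^k + 2·(-2)^k for some k ≥ 1.
Then x[k+1] = 3x[k] − 10·(-2)^k = 3·(3·3^k + 2·(-2)^k) − 10·(-2)^k = 3·3^{k+1} + 6·(-2)^k − 10·(-2)^k = 3·3^{k+1} − 4·(-2)^k = 3·3^{k+1} + 2·(-2)^{k+1}.
This completes the inductive step, so x[n] = 3·3^n + 2·(-2)^n for all n ≥ 1.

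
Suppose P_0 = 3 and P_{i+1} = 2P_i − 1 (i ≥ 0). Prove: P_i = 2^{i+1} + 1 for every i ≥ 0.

Base case: P_0 = 3, and 2^{0+1} + 1 = 2 + 1 = 3.
Assume P_k = 2^{k+1} + 1 for some k ≥ 0.
Then P_{k+1} = 2P_k − 1 = 2·(2^{k+1} + 1) − 1 = 2^{k+2} + 2 − 1 = 2^{k+2} + 1.
By induction, P_i = 2^{i+1} + 1 for all i ≥ 0.

P_i = 2^{i+1} + 1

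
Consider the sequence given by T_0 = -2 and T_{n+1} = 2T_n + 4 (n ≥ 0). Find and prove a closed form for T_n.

Claim: T_n = 2^{n+1} − 4.

Base case: T_0 = -2, and 2^{0+1} − 4 = 2 − 4 = -2.
Assume T_j = 2^{j+1} − 4 for some j ≥ 0.
Then T_{j+1} = 2T_j + 4 = 2·(2^{j+1} − 4) + 4 = 2^{j+2} − 8 + 4 = 2^{j+2} − 4.
This completes the inductive step, so T_n = 2^{n+1} − 4 for all n ≥ 0.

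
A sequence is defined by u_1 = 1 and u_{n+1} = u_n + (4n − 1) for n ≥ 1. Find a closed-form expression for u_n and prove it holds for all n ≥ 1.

Claim: u_n = 2n^2 − 3n + 2.

Base case: u_1 = 1, and 2·1^2 − 3·1 + 2 = 1.
Assume u_k = 2k^2 − 3k + 2.
Then u_{k+1} = u_k + (4k − 1) = (2k^2 − 3k + 2) + (4k − 1) = 2k^2 + k + 1,
and 2·(k+1)^2 − 3·(k+1) + 2 = 2k^2 + k + 1.
This completes the inductive step, so u_n = 2n^2 − 3n + 2 for all n ≥ 1.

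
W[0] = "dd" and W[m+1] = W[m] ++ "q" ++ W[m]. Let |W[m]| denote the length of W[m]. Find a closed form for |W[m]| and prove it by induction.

Claim: |W[m]| = 3·2^m − 1.

Base case: |W[0]| = 2, and 3·2^0 − 1 = 2.
Assume |W[k]| = 3·2^k − 1.
Then |W[k+1]| = |W[k]| + 1 + |W[k]| = 2|W[k]| + 1 = 2(3·2^k − 1) + 1 = 3·2^{k+1} − 2 + 1 = 3·2^{k+1} − 1.
So the formula holds for k+1, and by induction |W[m]| = 3·2^m − 1 for all m ≥ 0.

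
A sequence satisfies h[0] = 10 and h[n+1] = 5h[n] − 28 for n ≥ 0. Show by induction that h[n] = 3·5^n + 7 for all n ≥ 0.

Base case: h[0] = 10, and 3·5^0 + 7 = 3 + 7 = 10.
Assume h[j] = 3·5^j + 7 for some j ≥ 0.
Then h[j+1] = 5h[j] − 28 = 5·(3·5^j + 7) − 28 = 15·5^j + 35 − 28 = 3·5^{j+1} + 7.
Hence h[n] = 3·5^n + 7 for every n ≥ 0, by induction.

h[n] = 3·5^n + 7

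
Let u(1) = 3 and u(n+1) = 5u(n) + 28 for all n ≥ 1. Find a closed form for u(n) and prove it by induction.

Claim: u(n) = 2·5^n − 7.

Base case: u(1) = 3, and 2·5^1 − 7 = 10 − 7 = 3.
Assume u(j) = 2·5^j − 7 for some j ≥ 1.
Then u(j+1) = 5u(j) + 28 = 5·(2·5^j − 7) + 28 = 10·5^j − 35 + 28 = 2·5^{j+1} − 7.
Hence u(n) = 2·5^n − 7 for every n ≥ 1, by induction.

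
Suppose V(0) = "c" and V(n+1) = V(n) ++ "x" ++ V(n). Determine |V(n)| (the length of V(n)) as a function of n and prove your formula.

Claim: |V(n)| = 2^{n+1} − 1.

Base case: |V(0)| = 1, and 2^{0+1} − 1 = 1.
Assume |V(m)| = 2^{m+1} − 1.
Then |V(m+1)| = |V(m)| + 1 + |V(m)| = 2|V(m)| + 1 = 2(2^{m+1} − 1) + 1 = 2^{m+2} − 2 + 1 = 2^{m+2} − 1.
This completes the inductive step, so |V(n)| = 2^{n+1} − 1 for all n ≥ 0.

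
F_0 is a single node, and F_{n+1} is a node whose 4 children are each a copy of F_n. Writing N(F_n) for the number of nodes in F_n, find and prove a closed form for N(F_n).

Claim: N(F_n) = (4^{n+1} − 1)/3.

Base case: N(F_0) = 1, and (4^{0+1} − 1)/3 = 1.
Assume N(F_m) = (4^{m+1} − 1)/3.
Then N(F_{m+1}) = 1 + 4N(F_m) = 1 + 4·(4^{m+1} − 1)/3 = 1 + (4^{m+2} − 4)/3 = (3 + 4^{m+2} − 4)/3 = (4^{m+2} − 1)/3.
By induction, N(F_n) = (4^{n+1} − 1)/3 for all n ≥ 0.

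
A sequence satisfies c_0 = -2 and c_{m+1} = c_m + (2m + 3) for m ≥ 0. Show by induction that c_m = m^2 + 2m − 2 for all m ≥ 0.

Base case: c_0 = -2, and 0^2 + 2·0 − 2 = -2.
Assume c_j = j^2 + 2j − 2.
Then c_{j+1} = c_j + (2j + 3) = (j^2 + 2j − 2) + (2j + 3) = j^2 + 4j + 1,
and (j+1)^2 + 2·(j+1) − 2 = j^2 + 4j + 1.
Hence c_m = m^2 + 2m − 2 for every m ≥ 0, by induction.

c_m = m^2 + 2m − 2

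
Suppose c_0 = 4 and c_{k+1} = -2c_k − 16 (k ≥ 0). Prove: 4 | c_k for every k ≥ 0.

Base case: c_0 = 4 = 4·1, so 4 | c_0.
Assume 4 | c_j, so c_j = 4t for some integer t.
Then c_{j+1} = -2c_j − 16 = -2·(4t) − 16 = 4(-2t − 4), so 4 | c_{j+1}.
This completes the inductive step, so 4 | c_k for all k ≥ 0.

4 | c_k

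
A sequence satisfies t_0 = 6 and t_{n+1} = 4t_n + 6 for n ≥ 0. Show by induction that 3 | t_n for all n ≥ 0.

Base case: t_0 = 6 = 3·2, so 3 | t_0.
Assume 3 | t_j, so t_j = 3s for some integer s.
Then t_{j+1} = 4t_j + 6 = 4·(3s) + 6 = 3(4s + 2), so 3 | t_{j+1}.
By induction, 3 | t_n for all n ≥ 0.

3 | t_n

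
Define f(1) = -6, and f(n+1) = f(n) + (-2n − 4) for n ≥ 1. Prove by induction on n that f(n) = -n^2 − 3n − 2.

Base case: f(1) = -6, and -1^2 − 3·1 − 2 = -6.
Assume f(j) = -j^2 − 3j − 2.
Then f(j+1) = f(j) + (-2j − 4) = (-j^2 − 3j − 2) + (-2j − 4) = -j^2 − 5j − 6,
and -(j+1)^2 − 3·(j+1) − 2 = -j^2 − 5j − 6.
Hence f(n) = -n^2 − 3n − 2 for every n ≥ 1, by induction.

f(n) = -n^2 − 3n − 2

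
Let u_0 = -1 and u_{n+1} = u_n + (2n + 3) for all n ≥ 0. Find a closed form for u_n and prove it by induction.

Claim: u_n = n^2 + 2n − 1.

Base case: u_0 = -1, and 0^2 + 2·0 − 1 = -1.
Assume u_m = m^2 + 2m − 1.
Then u_{m+1} = u_m + (2m + 3) = (m^2 + 2m − 1) + (2m + 3) = m^2 + 4m + 2,
and (m+1)^2 + 2·(m+1) − 1 = m^2 + 4m + 2.
By induction, u_n = n^2 + 2n − 1 for all n ≥ 0.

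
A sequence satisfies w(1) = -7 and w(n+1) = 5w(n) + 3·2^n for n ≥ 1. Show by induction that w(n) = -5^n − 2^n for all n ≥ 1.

Base case: w(1) = -7, and -5^1 − 2^1 = -5 − 2 = -7.
Assume w(k) = -5^k − 2^k for some k ≥ 1.
Then w(k+1) = 5w(k) + 3·2^k = 5·(-5^k − 2^k) + 3·2^k = -5^{k+1} − 5·2^k + 3·2^k = -5^{k+1} − 2·2^k = -5^{k+1} − 2^{k+1}.
By induction, w(n) = -5^n − 2^n for all n ≥ 1.

w(n) = -5^n − 2^n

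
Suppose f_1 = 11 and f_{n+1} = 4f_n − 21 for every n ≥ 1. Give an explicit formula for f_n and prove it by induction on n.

Claim: f_n = 4^n + 7.

Base case: f_1 = 11, and 4^1 + 7 = 4 + 7 = 11.
Assume f_m = 4^m + 7 for some m ≥ 1.
Then f_{m+1} = 4f_m − 21 = 4·(4^m + 7) − 21 = 4^{m+1} + 28 − 21 = 4^{m+1} + 7.
By induction, f_n = 4^n + 7 for all n ≥ 1.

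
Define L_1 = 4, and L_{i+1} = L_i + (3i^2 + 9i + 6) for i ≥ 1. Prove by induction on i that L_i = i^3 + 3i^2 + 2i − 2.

Base case: L_1 = 4, and 1^3 + 3·1^2 + 2·1 − 2 = 4.
Assume L_j = j^3 + 3j^2 + 2j − 2.
Then L_{j+1} = L_j + (3j^2 + 9j + 6) = (j^3 + 3j^2 + 2j − 2) + (3j^2 + 9j + 6) = j^3 + 6j^2 + 11j + 4,
and (j+1)^3 + 3·(j+1)^2 + 2·(j+1) − 2 = j^3 + 6j^2 + 11j + 4.
By induction, L_i = i^3 + 3i^2 + 2i − 2 for all i ≥ 1.

L_i = i^3 + 3i^2 + 2i − 2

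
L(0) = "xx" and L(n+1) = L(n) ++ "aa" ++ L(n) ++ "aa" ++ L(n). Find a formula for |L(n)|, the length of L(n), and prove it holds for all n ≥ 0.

Claim: |L(n)| = 4·3^n − 2.

Base case: |L(0)| = 2, and 4·3^0 − 2 = 2.
Assume |L(m)| = 4·3^m − 2.
Then |L(m+1)| = 3|L(m)| + 4 = 3(4·3^m − 2) + 4 = 4·3^{m+1} − 6 + 4 = 4·3^{m+1} − 2.
Hence |L(n)| = 4·3^n − 2 for every n ≥ 0, by induction.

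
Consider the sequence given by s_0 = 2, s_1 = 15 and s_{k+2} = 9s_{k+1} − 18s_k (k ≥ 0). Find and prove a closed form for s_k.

Claim: s_k = 3·6^k − 3^k.

Base cases: s_0 = 2 and 3·6^0 − 3^0 = 2; s_1 = 15 and 3·6^1 − 3^1 = 15.
Assume s_i = 3·6^i − 3^i for all 0 ≤ i ≤ j, where j ≥ 1.
Then s_{j+1} = 9s_j − 18s_{j−1} = 9·(3·6^j − 3^j) − 18·(3·6^{j−1} − 3^{j−1}) = 3·(9·6 − 18)6^{j−1} − (9·3 − 18)3^{j−1} = 108·6^{j−1} − 9·3^{j−1} = 3·6^{j+1} − 3^{j+1}.
So the formula holds for j+1, and by strong induction s_k = 3·6^k − 3^k for all k ≥ 0.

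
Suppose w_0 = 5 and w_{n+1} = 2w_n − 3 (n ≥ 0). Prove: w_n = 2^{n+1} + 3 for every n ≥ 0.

Base case: w_0 = 5, and 2^{0+1} + 3 = 2 + 3 = 5.
Assume w_j = 2^{j+1} + 3 for some j ≥ 0.
Then w_{j+1} = 2w_j − 3 = 2·(2^{j+1} + 3) − 3 = 2^{j+2} + 6 − 3 = 2^{j+2} + 3.
So the formula holds for j+1, and by induction w_n = 2^{n+1} + 3 for all n ≥ 0.

w_n = 2^{n+1} + 3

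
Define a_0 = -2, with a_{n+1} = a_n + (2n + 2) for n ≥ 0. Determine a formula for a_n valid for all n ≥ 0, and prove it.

Claim: a_n = n^2 + n − 2.

Base case: a_0 = -2, and 0^2 + 0 − 2 = -2.
Assume a_r = r^2 + r − 2.
Then a_{r+1} = a_r + (2r + 2) = (r^2 + r − 2) + (2r + 2) = r^2 + 3r,
and (r+1)^2 + (r+1) − 2 = r^2 + 3r.
This completes the inductive step, so a_n = n^2 + n − 2 for all n ≥ 0.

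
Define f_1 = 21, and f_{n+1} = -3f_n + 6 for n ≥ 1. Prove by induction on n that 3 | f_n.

Base case: f_1 = 21 = 3·7, so 3 | f_1.
Assume 3 | f_k, so f_k = 3t for some integer t.
Then f_{k+1} = -3f_k + 6 = -3·(3t) + 6 = 3(-3t + 2), so 3 | f_{k+1}.
So the property holds for k+1, and by induction 3 | f_n for all n ≥ 1.

3 | f_n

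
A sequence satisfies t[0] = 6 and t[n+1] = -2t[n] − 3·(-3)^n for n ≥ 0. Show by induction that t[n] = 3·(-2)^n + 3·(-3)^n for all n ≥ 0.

Base case: t[0] = 6, and 3·(-2)^0 + 3·(-3)^0 = 3 + 3 = 6.
Assume t[r] = 3·(-2)^r + 3·(-3)^r for some r ≥ 0.
Then t[r+1] = -2t[r] − 3·(-3)^r = -2·(3·(-2)^r + 3·(-3)^r) − 3·(-3)^r = 3·(-2)^{r+1} − 6·(-3)^r − 3·(-3)^r = 3·(-2)^{r+1} − 9·(-3)^r = 3·(-2)^{r+1} + 3·(-3)^{r+1}.
This completes the inductive step, so t[n] = 3·(-2)^n + 3·(-3)^n for all n ≥ 0.

t[n] = 3·(-2)^n + 3·(-3)^n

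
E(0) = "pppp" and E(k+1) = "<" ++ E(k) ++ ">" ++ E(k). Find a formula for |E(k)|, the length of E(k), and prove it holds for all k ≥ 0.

Claim: |E(k)| = 6·2^k − 2.

Base case: |E(0)| = 4, and 6·2^0 − 2 = 4.
Assume |E(r)| = 6·2^r − 2.
Then |E(r+1)| = 1 + |E(r)| + 1 + |E(r)| = 2|E(r)| + 2 = 2(6·2^r − 2) + 2 = 6·2^{r+1} − 4 + 2 = 6·2^{r+1} − 2.
Hence |E(k)| = 6·2^k − 2 for every k ≥ 0, by induction.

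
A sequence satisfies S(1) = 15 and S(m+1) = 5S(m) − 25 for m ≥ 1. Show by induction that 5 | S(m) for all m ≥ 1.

Base case: S(1) = 15 = 5·3, so 5 | S(1).
Assume 5 | S(j), so S(j) = 5t for some integer t.
Then S(j+1) = 5S(j) − 25 = 5·(5t) − 25 = 5(5t − 5), so 5 | S(j+1).
By induction, 5 | S(m) for all m ≥ 1.

5 | S(m)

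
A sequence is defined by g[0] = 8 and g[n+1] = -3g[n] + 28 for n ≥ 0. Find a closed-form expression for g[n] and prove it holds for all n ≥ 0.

Claim: g[n] = (-3)^n + 7.

Base case: g[0] = 8, and (-3)^0 + 7 = 1 + 7 = 8.
Assume g[r] = (-3)^r + 7 for some r ≥ 0.
Then g[r+1] = -3g[r] + 28 = -3·((-3)^r + 7) + 28 = -3·(-3)^r − 21 + 28 = (-3)^{r+1} + 7.
So the formula holds for r+1, and by induction g[n] = (-3)^n + 7 for all n ≥ 0.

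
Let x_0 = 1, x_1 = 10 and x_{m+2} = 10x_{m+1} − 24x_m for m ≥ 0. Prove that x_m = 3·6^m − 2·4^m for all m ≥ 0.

Base cases: x_0 = 1 and 3·6^0 − 2·4^0 = 1; x_1 = 10 and 3·6^1 − 2·4^1 = 10.
Assume x_i = 3·6^i − 2·4^i for all 0 ≤ i ≤ j, where j ≥ 1.
Then x_{j+1} = 10x_j − 24x_{j−1} = 10·(3·6^j − 2·4^j) − 24·(3·6^{j−1} − 2·4^{j−1}) = 3·(10·6 − 24)6^{j−1} − 2·(10·4 − 24)4^{j−1} = 108·6^{j−1} − 32·4^{j−1} = 3·6^{j+1} − 2·4^{j+1}.
Hence x_m = 3·6^m − 2·4^m for every m ≥ 0, by strong induction.

x_m = 3·6^m − 2·4^m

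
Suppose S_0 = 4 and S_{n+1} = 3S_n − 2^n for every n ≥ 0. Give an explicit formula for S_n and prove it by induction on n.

Claim: S_n = 3·3^n + 2^n.

Base case: S_0 = 4, and 3·3^0 + 2^0 = 3 + 1 = 4.
Assume S_r = 3·3^r + 2^r for some r ≥ 0.
Then S_{r+1} = 3S_r − 2^r = 3·(3·3^r + 2^r) − 2^r = 3·3^{r+1} + 3·2^r − 2^r = 3·3^{r+1} + 2·2^r = 3·3^{r+1} + 2^{r+1}.
So the formula holds for r+1, and by induction S_n = 3·3^n + 2^n for all n ≥ 0.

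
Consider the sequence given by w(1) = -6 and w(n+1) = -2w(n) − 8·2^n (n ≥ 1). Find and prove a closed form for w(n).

Claim: w(n) = (-2)^n − 2·2^n.

Base case: w(1) = -6, and (-2)^1 − 2·2^1 = -2 − 4 = -6.
Assume w(k) = (-2)^k − 2·2^k for some k ≥ 1.
Then w(k+1) = -2w(k) − 8·2^k = -2·((-2)^k − 2·2^k) − 8·2^k = (-2)^{k+1} + 4·2^k − 8·2^k = (-2)^{k+1} − 4·2^k = (-2)^{k+1} − 2·2^{k+1}.
So the formula holds for k+1, and by induction w(n) = (-2)^n − 2·2^n for all n ≥ 1.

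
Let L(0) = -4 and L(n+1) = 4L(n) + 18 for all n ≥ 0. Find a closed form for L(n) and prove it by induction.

Claim: L(n) = 2·4^n − 6.

Base case: L(0) = -4, and 2·4^0 − 6 = 2 − 6 = -4.
Assume L(r) = 2·4^r − 6 for some r ≥ 0.
Then L(r+1) = 4L(r) + 18 = 4·(2·4^r − 6) + 18 = 8·4^r − 24 + 18 = 2·4^{r+1} − 6.
This completes the inductive step, so L(n) = 2·4^n − 6 for all n ≥ 0.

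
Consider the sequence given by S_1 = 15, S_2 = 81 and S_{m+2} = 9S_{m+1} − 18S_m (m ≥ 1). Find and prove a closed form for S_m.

Claim: S_m = 3^m + 2·6^m.

Base cases: S_1 = 15 and 3^1 + 2·6^1 = 15; S_2 = 81 and 3^2 + 2·6^2 = 81.
Assume S_j = 3^j + 2·6^j for all 1 ≤ j ≤ r, where r ≥ 2.
Then S_{r+1} = 9S_r − 18S_{r−1} = 9·(3^r + 2·6^r) − 18·(3^{r−1} + 2·6^{r−1}) = (9·3 − 18)3^{r−1} + 2·(9·6 − 18)6^{r−1} = 9·3^{r−1} + 72·6^{r−1} = 3^{r+1} + 2·6^{r+1}.
This completes the inductive step, so S_m = 3^m + 2·6^m for all m ≥ 1.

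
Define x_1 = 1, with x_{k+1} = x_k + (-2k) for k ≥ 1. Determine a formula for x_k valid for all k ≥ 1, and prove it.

Claim: x_k = -k^2 + k + 1.

Base case: x_1 = 1, and -1^2 + 1 + 1 = 1.
Assume x_j = -j^2 + j + 1.
Then x_{j+1} = x_j + (-2j) = (-j^2 + j + 1) + (-2j) = -j^2 − j + 1,
and -(j+1)^2 + (j+1) + 1 = -j^2 − j + 1.
By induction, x_k = -k^2 + k + 1 for all k ≥ 1.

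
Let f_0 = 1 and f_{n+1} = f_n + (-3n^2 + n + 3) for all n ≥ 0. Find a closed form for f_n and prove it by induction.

Claim: f_n = -n^3 + 2n^2 + 2n + 1.

Base case: f_0 = 1, and -0^3 + 2·0^2 + 2·0 + 1 = 1.
Assume f_r = -r^3 + 2r^2 + 2r + 1.
Then f_{r+1} = f_r + (-3r^2 + r + 3) = (-r^3 + 2r^2 + 2r + 1) + (-3r^2 + r + 3) = -r^3 − r^2 + 3r + 4,
and -(r+1)^3 + 2·(r+1)^2 + 2·(r+1) + 1 = -r^3 − r^2 + 3r + 4.
This completes the inductive step, so f_n = -n^3 + 2n^2 + 2n + 1 for all n ≥ 0.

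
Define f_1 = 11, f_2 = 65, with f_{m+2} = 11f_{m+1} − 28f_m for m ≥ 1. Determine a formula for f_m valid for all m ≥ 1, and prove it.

Claim: f_m = 4^m + 7^m.

Base cases: f_1 = 11 and 4^1 + 7^1 = 11; f_2 = 65 and 4^2 + 7^2 = 65.
Assume f_j = 4^j + 7^j for all 1 ≤ j ≤ r, where r ≥ 2.
Then f_{r+1} = 11f_r − 28f_{r−1} = 11·(4^r + 7^r) − 28·(4^{r−1} + 7^{r−1}) = (11·4 − 28)4^{r−1} + (11·7 − 28)7^{r−1} = 16·4^{r−1} + 49·7^{r−1} = 4^{r+1} + 7^{r+1}.
This completes the inductive step, so f_m = 4^m + 7^m for all m ≥ 1.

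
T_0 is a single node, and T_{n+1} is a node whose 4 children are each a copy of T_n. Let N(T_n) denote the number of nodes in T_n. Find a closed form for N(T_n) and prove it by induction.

Claim: N(T_n) = (4^{n+1} − 1)/3.

Base case: N(T_0) = 1, and (4^{0+1} − 1)/3 = 1.
Assume N(T_m) = (4^{m+1} − 1)/3.
Then N(T_{m+1}) = 1 + 4N(T_m) = 1 + 4·(4^{m+1} − 1)/3 = 1 + (4^{m+2} − 4)/3 = (3 + 4^{m+2} − 4)/3 = (4^{m+2} − 1)/3.
This completes the inductive step, so N(T_n) = (4^{n+1} − 1)/3 for all n ≥ 0.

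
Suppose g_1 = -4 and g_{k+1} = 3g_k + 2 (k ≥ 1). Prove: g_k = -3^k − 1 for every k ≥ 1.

Base case: g_1 = -4, and -3^1 − 1 = -3 − 1 = -4.
Assume g_j = -3^j − 1 for some j ≥ 1.
Then g_{j+1} = 3g_j + 2 = 3·(-3^j − 1) + 2 = -3^{j+1} − 3 + 2 = -3^{j+1} − 1.
By induction, g_k = -3^k − 1 for all k ≥ 1.

g_k = -3^k − 1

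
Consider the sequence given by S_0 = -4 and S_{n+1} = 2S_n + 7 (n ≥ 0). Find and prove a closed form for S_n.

Claim: S_n = 3·2^n − 7.

Base case: S_0 = -4, and 3·2^0 − 7 = 3 − 7 = -4.
Assume S_j = 3·2^j − 7 for some j ≥ 0.
Then S_{j+1} = 2S_j + 7 = 2·(3·2^j − 7) + 7 = 6·2^j − 14 + 7 = 3·2^{j+1} − 7.
So the formula holds for j+1, and by induction S_n = 3·2^n − 7 for all n ≥ 0.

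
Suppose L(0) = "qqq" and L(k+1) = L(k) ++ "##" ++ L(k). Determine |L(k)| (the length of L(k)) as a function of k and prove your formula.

Claim: |L(k)| = 5·2^k − 2.

Base case: |L(0)| = 3, and 5·2^0 − 2 = 3.
Assume |L(m)| = 5·2^m − 2.
Then |L(m+1)| = |L(m)| + 2 + |L(m)| = 2|L(m)| + 2 = 2(5·2^m − 2) + 2 = 5·2^{m+1} − 4 + 2 = 5·2^{m+1} − 2.
So the formula holds for m+1, and by induction |L(k)| = 5·2^k − 2 for all k ≥ 0.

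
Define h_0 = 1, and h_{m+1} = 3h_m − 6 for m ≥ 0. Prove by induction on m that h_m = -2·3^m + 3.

Base case: h_0 = 1, and -2·3^0 + 3 = -2 + 3 = 1.
Assume h_r = -2·3^r + 3 for some r ≥ 0.
Then h_{r+1} = 3h_r − 6 = 3·(-2·3^r + 3) − 6 = -6·3^r + 9 − 6 = -2·3^{r+1} + 3.
By induction, h_m = -2·3^m + 3 for all m ≥ 0.

h_m = -2·3^m + 3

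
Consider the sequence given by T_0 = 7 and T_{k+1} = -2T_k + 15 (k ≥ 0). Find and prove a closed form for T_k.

Claim: T_k = 2·(-2)^k + 5.

Base case: T_0 = 7, and 2·(-2)^0 + 5 = 2 + 5 = 7.
Assume T_r = 2·(-2)^r + 5 for some r ≥ 0.
Then T_{r+1} = -2T_r + 15 = -2·(2·(-2)^r + 5) + 15 = -4·(-2)^r − 10 + 15 = 2·(-2)^{r+1} + 5.
By induction, T_k = 2·(-2)^k + 5 for all k ≥ 0.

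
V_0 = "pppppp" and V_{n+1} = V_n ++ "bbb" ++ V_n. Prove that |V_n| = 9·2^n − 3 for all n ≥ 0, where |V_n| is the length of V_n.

Base case: |V_0| = 6, and 9·2^0 − 3 = 6.
Assume |V_k| = 9·2^k − 3.
Then |V_{k+1}| = |V_k| + 3 + |V_k| = 2|V_k| + 3 = 2(9·2^k − 3) + 3 = 9·2^{k+1} − 6 + 3 = 9·2^{k+1} − 3.
By induction, |V_n| = 9·2^n − 3 for all n ≥ 0.

|V_n| = 9·2^n − 3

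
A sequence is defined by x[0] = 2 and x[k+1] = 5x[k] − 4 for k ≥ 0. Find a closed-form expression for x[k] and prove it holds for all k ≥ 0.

Claim: x[k] = 5^k + 1.

Base case: x[0] = 2, and 5^0 + 1 = 1 + 1 = 2.
Assume x[m] = 5^m + 1 for some m ≥ 0.
Then x[m+1] = 5x[m] − 4 = 5·(5^m + 1) − 4 = 5^{m+1} + 5 − 4 = 5^{m+1} + 1.
By induction, x[k] = 5^k + 1 for all k ≥ 0.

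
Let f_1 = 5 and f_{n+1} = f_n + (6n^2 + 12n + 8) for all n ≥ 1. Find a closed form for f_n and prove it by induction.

Claim: f_n = 2n^3 + 3n^2 + 3n − 3.

Base case: f_1 = 5, and 2·1^3 + 3·1^2 + 3·1 − 3 = 5.
Assume f_m = 2m^3 + 3m^2 + 3m − 3.
Then f_{m+1} = f_m + (6m^2 + 12m + 8) = (2m^3 + 3m^2 + 3m − 3) + (6m^2 + 12m + 8) = 2m^3 + 9m^2 + 15m + 5,
and 2·(m+1)^3 + 3·(m+1)^2 + 3·(m+1) − 3 = 2m^3 + 9m^2 + 15m + 5.
By induction, f_n = 2n^3 + 3n^2 + 3n − 3 for all n ≥ 1.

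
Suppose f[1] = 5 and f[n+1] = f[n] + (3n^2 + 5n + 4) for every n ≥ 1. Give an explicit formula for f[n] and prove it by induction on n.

Claim: f[n] = n^3 + n^2 + 2n + 1.

Base case: f[1] = 5, and 1^3 + 1^2 + 2·1 + 1 = 5.
Assume f[j] = j^3 + j^2 + 2j + 1.
Then f[j+1] = f[j] + (3j^2 + 5j + 4) = (j^3 + j^2 + 2j + 1) + (3j^2 + 5j + 4) = j^3 + 4j^2 + 7j + 5,
and (j+1)^3 + (j+1)^2 + 2·(j+1) + 1 = j^3 + 4j^2 + 7j + 5.
This completes the inductive step, so f[n] = n^3 + n^2 + 2n + 1 for all n ≥ 1.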